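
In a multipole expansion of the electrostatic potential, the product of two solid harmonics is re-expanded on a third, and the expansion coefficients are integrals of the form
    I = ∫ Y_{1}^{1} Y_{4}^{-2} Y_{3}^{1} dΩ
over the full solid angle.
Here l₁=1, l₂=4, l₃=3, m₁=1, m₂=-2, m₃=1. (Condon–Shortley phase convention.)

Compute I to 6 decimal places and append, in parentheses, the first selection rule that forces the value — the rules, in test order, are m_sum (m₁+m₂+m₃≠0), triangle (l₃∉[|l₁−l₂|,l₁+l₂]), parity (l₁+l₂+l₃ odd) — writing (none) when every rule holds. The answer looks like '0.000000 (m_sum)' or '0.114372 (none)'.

Rules hold: Σm=0, L=8 even, 3≤3≤5.
N = 3·9·7 = 189
Δ = 2!·0!·6!/9! = 1/252
Racah Σ t=1..1: t=1:−1/36 = -1/36
⇒ 3j(1 4 3; 0 0 0)² = 4/63, sgn +1
Racah Σ t=0..0: t=0:+1/96 = 1/96
⇒ 3j(1 4 3; 1 -2 1)² = 5/84, sgn +1
4πI² = N·(3j₀)²·(3jₘ)² = 5/7
I = +1·√(0.714286/4π) = 0.23841361
No selection rule forces the value: the integral is nonzero (none).

0.238414 (none)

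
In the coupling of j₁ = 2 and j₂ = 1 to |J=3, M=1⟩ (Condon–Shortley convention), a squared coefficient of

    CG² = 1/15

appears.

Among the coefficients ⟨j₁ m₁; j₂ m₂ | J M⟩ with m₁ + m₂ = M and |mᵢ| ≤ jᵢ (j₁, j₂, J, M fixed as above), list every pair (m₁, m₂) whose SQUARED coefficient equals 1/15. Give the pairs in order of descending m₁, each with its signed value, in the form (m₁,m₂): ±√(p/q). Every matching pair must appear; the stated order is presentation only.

(2,-1): +√(1/15)

Admissible pairs with m₁+m₂ = M = 1: (0,1), (1,0), (2,-1)
  (m₁,m₂)=(2,-1): CG² = 1/15, CG = +√(1/15)   ← matches the target
  (m₁,m₂)=(1,0): CG² = 8/15, CG = +√(8/15)
  (m₁,m₂)=(0,1): CG² = 2/5, CG = +√(2/5)
Pairs with CG² = 1/15: (2,-1): +√(1/15)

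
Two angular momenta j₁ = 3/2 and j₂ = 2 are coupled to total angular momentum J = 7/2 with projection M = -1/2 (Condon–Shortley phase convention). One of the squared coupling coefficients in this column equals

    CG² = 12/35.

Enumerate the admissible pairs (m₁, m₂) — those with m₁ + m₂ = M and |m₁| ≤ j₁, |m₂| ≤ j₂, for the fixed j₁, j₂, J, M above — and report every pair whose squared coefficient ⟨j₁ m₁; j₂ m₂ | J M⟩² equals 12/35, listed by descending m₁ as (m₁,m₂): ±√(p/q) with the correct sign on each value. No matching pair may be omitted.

Admissible pairs with m₁+m₂ = M = -1/2: (-3/2,1), (-1/2,0), (1/2,-1), (3/2,-2)
  (m₁,m₂)=(3/2,-2): CG² = 1/35, CG = +√(1/35)
  (m₁,m₂)=(1/2,-1): CG² = 12/35, CG = +√(12/35)   ← matches the target
  (m₁,m₂)=(-1/2,0): CG² = 18/35, CG = +√(18/35)
  (m₁,m₂)=(-3/2,1): CG² = 4/35, CG = +√(4/35)
Pairs with CG² = 12/35: (1/2,-1): +√(12/35)

(1/2,-1): +√(12/35)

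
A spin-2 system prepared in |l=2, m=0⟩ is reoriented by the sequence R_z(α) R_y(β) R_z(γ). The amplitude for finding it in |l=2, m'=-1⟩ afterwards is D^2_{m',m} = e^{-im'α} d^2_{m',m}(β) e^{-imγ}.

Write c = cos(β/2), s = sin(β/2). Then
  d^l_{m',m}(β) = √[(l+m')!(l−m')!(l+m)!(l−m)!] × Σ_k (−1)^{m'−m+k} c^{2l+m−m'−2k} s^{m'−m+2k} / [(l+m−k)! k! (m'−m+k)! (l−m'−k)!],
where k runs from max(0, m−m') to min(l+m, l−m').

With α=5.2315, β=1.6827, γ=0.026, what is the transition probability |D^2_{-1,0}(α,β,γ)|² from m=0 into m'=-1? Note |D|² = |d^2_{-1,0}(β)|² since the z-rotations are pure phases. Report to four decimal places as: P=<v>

First d^2_{-1,0}(β=1.6827), then the phase factors e^{-i(-1)α} and e^{-i(0)γ}:
Half-angle: c=0.666457, s=0.745544. N=√(1·6·2·2)=4.898979
Admissible k: 1..2 (factorial args all ≥0)
  k=1: (−1)^0·4.8990/(2)·0.6665^3·0.7455^1 = +0.540586
  k=2: (−1)^1·4.8990/(2)·0.6665^1·0.7455^3 = -0.676498
d^2_{-1,0}(1.6827) = +0.540586 -0.676498 = -0.135912
|D^2_{-1,0}|² = |d^2_{-1,0}(β)|² = (-0.135912)² = 0.018472 (the z-rotation phases have unit modulus)

P=0.0185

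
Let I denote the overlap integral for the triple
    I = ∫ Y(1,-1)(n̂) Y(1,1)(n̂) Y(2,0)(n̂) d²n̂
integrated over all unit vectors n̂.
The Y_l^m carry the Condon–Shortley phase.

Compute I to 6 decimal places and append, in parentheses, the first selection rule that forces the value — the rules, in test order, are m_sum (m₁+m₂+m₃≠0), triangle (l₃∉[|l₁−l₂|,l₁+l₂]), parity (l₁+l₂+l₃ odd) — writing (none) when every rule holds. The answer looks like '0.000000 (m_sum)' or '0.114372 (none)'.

0.126157 (none)

Rules hold: Σm=0, L=4 even, 0≤2≤2.
N = 3·3·5 = 45
Δ = 0!·2!·2!/5! = 1/30
Racah Σ t=0..0: t=0:+1/1 = 1/1
⇒ 3j(1 1 2; 0 0 0)² = 2/15, sgn +1
Racah Σ t=0..0: t=0:+1/4 = 1/4
⇒ 3j(1 1 2; -1 1 0)² = 1/30, sgn +1
4πI² = N·(3j₀)²·(3jₘ)² = 1/5
I = +1·√(0.2/4π) = 0.12615663
No selection rule forces the value: the integral is nonzero (none).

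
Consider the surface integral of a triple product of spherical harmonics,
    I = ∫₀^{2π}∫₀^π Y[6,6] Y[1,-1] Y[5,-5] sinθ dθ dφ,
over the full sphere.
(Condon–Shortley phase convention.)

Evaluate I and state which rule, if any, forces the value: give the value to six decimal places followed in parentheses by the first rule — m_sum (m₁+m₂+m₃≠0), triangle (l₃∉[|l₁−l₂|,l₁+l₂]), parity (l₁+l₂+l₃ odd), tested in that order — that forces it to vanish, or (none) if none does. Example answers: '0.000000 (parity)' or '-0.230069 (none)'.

0.331940 (none)

Rules hold: Σm=0, L=12 even, 5≤5≤7.
N = 13·3·11 = 429
Δ = 2!·10!·0!/13! = 1/858
Racah Σ t=1..1: t=1:−1/14400 = -1/14400
⇒ 3j(6 1 5; 0 0 0)² = 6/143, sgn +1
Racah Σ t=0..0: t=0:+1/7257600 = 1/7257600
⇒ 3j(6 1 5; 6 -1 -5)² = 1/13, sgn +1
4πI² = N·(3j₀)²·(3jₘ)² = 18/13
I = +1·√(1.38462/4π) = 0.33194004
No selection rule forces the value: the integral is nonzero (none).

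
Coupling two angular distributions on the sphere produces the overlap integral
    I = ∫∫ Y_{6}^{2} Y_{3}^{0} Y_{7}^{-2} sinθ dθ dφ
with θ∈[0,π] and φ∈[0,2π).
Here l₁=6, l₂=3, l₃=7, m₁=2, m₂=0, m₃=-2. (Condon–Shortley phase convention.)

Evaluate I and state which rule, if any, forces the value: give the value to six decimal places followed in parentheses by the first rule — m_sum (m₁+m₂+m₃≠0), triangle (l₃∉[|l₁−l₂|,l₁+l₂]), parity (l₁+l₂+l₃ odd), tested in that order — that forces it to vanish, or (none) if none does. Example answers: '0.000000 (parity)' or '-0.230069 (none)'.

0.080527 (none)

Checks pass: Σm=0; 16 even; l₃=7∈[3,9].
(2·6+1)(2·3+1)(2·7+1) = 1365
Δ: 2! 10! 4! / 17! → 1/2042040
sum: t=0:+1/207360 t=1:−1/57600 t=2:+1/207360 = -1/129600
3j²(6 3 7; 0 0 0) = Δ·Π!·Σ² = 168/12155  (sign +1)
sum: t=0:+1/207360 t=1:−1/120960 t=2:+1/967680 = -1/414720
3j²(6 3 7; 2 0 -2) = Δ·Π!·Σ² = 21/4862  (sign +1)
combine: 4πI² = 1365·168/12155·21/4862 = 37044/454597
take √, sign +1: I = 0.08052685
No selection rule forces the value: the integral is nonzero (none).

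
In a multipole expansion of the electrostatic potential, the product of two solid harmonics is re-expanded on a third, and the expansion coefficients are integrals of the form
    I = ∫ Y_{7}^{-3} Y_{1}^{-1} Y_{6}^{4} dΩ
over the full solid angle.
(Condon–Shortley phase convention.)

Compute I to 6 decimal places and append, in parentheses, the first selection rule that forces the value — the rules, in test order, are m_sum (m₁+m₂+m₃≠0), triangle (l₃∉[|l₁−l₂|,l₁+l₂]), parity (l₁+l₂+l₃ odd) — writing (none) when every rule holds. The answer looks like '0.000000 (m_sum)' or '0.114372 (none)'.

-0.085707 (none)

Checks pass: Σm=0; 14 even; l₃=6∈[6,8].
(2·7+1)(2·1+1)(2·6+1) = 585
Δ: 2! 12! 0! / 15! → 1/1365
sum: t=1:−1/518400 = -1/518400
3j²(7 1 6; 0 0 0) = Δ·Π!·Σ² = 7/195  (sign -1)
sum: t=0:+1/14515200 = 1/14515200
3j²(7 1 6; -3 -1 4) = Δ·Π!·Σ² = 2/455  (sign +1)
combine: 4πI² = 585·7/195·2/455 = 6/65
take √, sign -1: I = -0.08570655
No selection rule forces the value: the integral is nonzero (none).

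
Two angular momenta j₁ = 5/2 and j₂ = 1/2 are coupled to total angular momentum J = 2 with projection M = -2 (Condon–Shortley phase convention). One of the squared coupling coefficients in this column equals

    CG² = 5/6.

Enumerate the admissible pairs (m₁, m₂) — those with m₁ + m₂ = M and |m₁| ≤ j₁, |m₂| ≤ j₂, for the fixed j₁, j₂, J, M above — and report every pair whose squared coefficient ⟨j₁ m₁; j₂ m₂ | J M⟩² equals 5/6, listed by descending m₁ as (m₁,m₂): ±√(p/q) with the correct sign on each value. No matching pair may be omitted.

Admissible pairs with m₁+m₂ = M = -2: (-5/2,1/2), (-3/2,-1/2)
  (m₁,m₂)=(-3/2,-1/2): CG² = 1/6, CG = +√(1/6)
  (m₁,m₂)=(-5/2,1/2): CG² = 5/6, CG = −√(5/6)   ← matches the target
Pairs with CG² = 5/6: (-5/2,1/2): −√(5/6)

(-5/2,1/2): −√(5/6)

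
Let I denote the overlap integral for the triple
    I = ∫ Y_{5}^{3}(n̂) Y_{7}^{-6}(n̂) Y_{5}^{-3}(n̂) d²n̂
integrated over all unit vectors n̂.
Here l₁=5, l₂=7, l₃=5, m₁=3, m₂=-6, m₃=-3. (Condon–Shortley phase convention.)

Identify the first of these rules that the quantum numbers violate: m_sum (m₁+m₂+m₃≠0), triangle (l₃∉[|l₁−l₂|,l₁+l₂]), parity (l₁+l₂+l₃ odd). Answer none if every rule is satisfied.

m_sum

azimuthal sum: 3 − 6 − 3 = -6  ✗
2 ≤ 5 ≤ 12 (triangle on l)
L = 5 + 7 + 5 = 17 (odd)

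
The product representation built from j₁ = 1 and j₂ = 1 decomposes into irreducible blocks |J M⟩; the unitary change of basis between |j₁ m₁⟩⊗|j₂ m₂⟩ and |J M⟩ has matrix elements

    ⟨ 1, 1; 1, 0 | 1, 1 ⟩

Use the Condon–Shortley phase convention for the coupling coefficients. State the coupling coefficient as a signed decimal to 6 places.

+√(1/2) ≈ +0.707107

triangle: 1!×1!×1!/4! = 1/24
(j±m)!: 2!×0!×1!×1!×2!×0! = 4
prefactor² = (2J+1)×Δ×N² = 1/2
  k=0: +1/(0!×1!×0!×1!×1!×0!) = 1
Σ = 1  ⇒  CG² = 1/2×1² = 1/2
CG = +√(1/2) = +0.707107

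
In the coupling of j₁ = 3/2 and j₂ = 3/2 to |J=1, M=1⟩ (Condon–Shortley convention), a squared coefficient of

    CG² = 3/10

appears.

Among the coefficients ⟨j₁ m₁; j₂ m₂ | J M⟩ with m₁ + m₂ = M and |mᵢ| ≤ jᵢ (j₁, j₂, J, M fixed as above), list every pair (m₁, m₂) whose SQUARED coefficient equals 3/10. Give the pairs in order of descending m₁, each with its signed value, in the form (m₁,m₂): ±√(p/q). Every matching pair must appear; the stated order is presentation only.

Admissible pairs with m₁+m₂ = M = 1: (-1/2,3/2), (1/2,1/2), (3/2,-1/2)
  (m₁,m₂)=(3/2,-1/2): CG² = 3/10, CG = +√(3/10)   ← matches the target
  (m₁,m₂)=(1/2,1/2): CG² = 2/5, CG = −√(2/5)
  (m₁,m₂)=(-1/2,3/2): CG² = 3/10, CG = +√(3/10)   ← matches the target
Pairs with CG² = 3/10: (3/2,-1/2): +√(3/10); (-1/2,3/2): +√(3/10)

(3/2,-1/2): +√(3/10); (-1/2,3/2): +√(3/10)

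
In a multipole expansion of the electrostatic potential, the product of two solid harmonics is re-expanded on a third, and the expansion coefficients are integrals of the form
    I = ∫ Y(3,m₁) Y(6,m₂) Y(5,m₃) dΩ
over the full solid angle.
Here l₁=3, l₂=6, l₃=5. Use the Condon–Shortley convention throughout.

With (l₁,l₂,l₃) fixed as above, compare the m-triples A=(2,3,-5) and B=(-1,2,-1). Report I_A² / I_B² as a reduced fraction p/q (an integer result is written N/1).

3/7

l's match ⇒ only the (l;m) 3-j factors differ between A and B.
A: triangle coeff Δ(3,6,5) = 1/675675; Σ_t [1,1]: t=1:−1/483840 = -1/483840; (3j)²=6/1001 [(3 6 5; 2 3 -5)], sign=-1
B: triangle coeff Δ(3,6,5) = 1/675675; Σ_t [2,4]: t=2:+1/11520 t=3:−1/4320 t=4:+1/27648 = -1/9216; (3j)²=2/143 [(3 6 5; -1 2 -1)], sign=-1
I_A²/I_B² = (6/1001)/(2/143) = 3/7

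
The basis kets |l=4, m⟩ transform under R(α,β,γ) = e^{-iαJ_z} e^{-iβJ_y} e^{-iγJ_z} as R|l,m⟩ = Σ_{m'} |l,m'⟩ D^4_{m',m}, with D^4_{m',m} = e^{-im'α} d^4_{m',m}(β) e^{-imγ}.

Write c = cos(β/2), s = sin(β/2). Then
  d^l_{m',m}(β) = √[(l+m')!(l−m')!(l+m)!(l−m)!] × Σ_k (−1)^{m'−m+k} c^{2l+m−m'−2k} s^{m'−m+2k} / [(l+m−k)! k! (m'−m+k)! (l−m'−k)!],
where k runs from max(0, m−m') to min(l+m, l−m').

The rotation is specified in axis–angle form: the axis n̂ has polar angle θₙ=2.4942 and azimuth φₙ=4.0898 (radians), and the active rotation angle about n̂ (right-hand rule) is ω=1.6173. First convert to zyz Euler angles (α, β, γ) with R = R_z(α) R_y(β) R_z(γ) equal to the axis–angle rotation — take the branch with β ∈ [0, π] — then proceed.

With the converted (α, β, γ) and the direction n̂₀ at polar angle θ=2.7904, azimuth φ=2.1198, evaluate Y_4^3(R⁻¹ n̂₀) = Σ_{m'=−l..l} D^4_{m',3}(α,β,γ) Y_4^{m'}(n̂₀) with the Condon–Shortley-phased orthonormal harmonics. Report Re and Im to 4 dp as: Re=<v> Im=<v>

Re=-0.2941 Im=-0.1763

Axis–angle → zyz. n̂ = (sinθₙcosφₙ, sinθₙsinφₙ, cosθₙ) = (-0.351697, -0.489948, -0.797659), ω = 1.6173.
R = I cosω + sinω [n̂]ₓ + (1−cosω) n̂n̂ᵀ gives
  R = [+0.082954, +0.977120, -0.195843; -0.616473, +0.204722, +0.760296; +0.782994, +0.057663, +0.619351]
β = atan2(√(R₁₃²+R₂₃²), R₃₃) = 0.902881; α = atan2(R₂₃, R₁₃) mod 2π = 1.822904; γ = atan2(R₃₂, −R₃₁) mod 2π = 3.068082
Need the full column D^4_{m',3} for m'=−4..4 at α=1.8229, β=0.9029, γ=3.0681.
cos(β/2)=0.899820, sin(β/2)=0.436262
d^4_{-4,3}: single k=7 term ⇒ +0.007655;  D = -0.002566-0.007212i
d^4_{-3,3}: k∈[6..7] ⇒ +0.039075 -0.001312 = +0.037762;  D = -0.031295+0.021133i
d^4_{-2,3}: k∈[5..6] ⇒ +0.129238 -0.010126 = +0.119111;  D = +0.089175+0.078964i
d^4_{-1,3}: k∈[4..5] ⇒ +0.314145 -0.044306 = +0.269839;  D = +0.122841-0.240257i
d^4_{0,3}: k∈[3..4] ⇒ +0.579541 -0.136228 = +0.443312;  D = -0.432576-0.096974i
d^4_{1,3}: k∈[2..3] ⇒ +0.801859 -0.314145 = +0.487714;  D = +0.015397+0.487470i
d^4_{2,3}: k∈[1..2] ⇒ +0.779650 -0.549800 = +0.229850;  D = +0.220663-0.064333i
d^4_{3,3}: k∈[0..1] ⇒ +0.429778 -0.707173 = -0.277396;  D = +0.141616+0.238523i
d^4_{4,3}: single k=0 term ⇒ -0.589360;  D = +0.415698-0.417781i
Y_4^{m'}(θ=2.7904,φ=2.1198) and Σ D·Y over m':
  (-0.0026-0.0072i)·(-0.0036-0.0050i)  (-0.0313+0.0211i)·(-0.0477+0.0036i)  (+0.0892+0.0790i)·(-0.0932+0.1823i)  (+0.1228-0.2403i)·(+0.2529+0.4134i)  (-0.4326-0.0970i)·(+0.3974+0.0000i)  (+0.0154+0.4875i)·(-0.2529+0.4134i)  (+0.2207-0.0643i)·(-0.0932-0.1823i)  (+0.1416+0.2385i)·(+0.0477+0.0036i)  (+0.4157-0.4178i)·(-0.0036+0.0050i)
Y_4^3(R⁻¹ n̂) = -0.294063-0.176350i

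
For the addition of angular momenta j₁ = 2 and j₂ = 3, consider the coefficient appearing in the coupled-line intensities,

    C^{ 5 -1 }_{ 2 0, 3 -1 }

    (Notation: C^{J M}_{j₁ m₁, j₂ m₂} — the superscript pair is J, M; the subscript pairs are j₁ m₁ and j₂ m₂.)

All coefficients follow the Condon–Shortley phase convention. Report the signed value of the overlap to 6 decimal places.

triangle: 0!·4!·6!/11! = 17280/39916800
(j±m)!: 2!·2!·2!·4!·4!·6! = 3317760
prefactor² = (2J+1)·Δ·N² = 110592/7
  k=0: +1/(0!·0!·2!·2!·2!·4!) = 1/192
Σ = 1/192  ⇒  CG² = 110592/7·(1/192)² = 3/7
CG = +√(3/7) = +0.654654

+√(3/7) ≈ +0.654654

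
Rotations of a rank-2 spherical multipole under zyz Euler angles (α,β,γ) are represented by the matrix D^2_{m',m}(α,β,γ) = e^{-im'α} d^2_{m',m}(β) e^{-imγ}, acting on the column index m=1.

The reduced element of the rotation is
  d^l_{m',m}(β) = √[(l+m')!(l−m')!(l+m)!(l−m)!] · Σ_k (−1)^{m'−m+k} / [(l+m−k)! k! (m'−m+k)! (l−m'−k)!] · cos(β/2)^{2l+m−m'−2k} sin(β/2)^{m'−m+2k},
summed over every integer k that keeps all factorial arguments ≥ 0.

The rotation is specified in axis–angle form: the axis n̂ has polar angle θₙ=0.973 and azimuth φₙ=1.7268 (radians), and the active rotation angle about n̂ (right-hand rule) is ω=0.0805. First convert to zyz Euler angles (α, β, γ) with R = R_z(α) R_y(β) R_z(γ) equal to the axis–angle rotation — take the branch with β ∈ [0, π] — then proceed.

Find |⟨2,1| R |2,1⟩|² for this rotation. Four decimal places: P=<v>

P=0.9890

Axis–angle → zyz. n̂ = (sinθₙcosφₙ, sinθₙsinφₙ, cosθₙ) = (-0.128427, +0.816540, +0.562822), ω = 0.0805.
R = I cosω + sinω [n̂]ₓ + (1−cosω) n̂n̂ᵀ gives
  R = [+0.996815, -0.045598, +0.065426; +0.044919, +0.998921, +0.011815; -0.065895, -0.008839, +0.997787]
β = atan2(√(R₁₃²+R₂₃²), R₃₃) = 0.066534; α = atan2(R₂₃, R₁₃) mod 2π = 0.178666; γ = atan2(R₃₂, −R₃₁) mod 2π = 6.149844
D^2_{1,1}(0.1787,0.0665,6.1498) = e^{-i·1·0.1787}·d^2_{1,1}(0.0665)·e^{-i·1·6.1498}. Compute d first:
With c≡cos(β/2)=0.999447 and s≡sin(β/2)=0.033261, N=[6·1·6·1]^{1/2}=6.000000
The bounds max(0,m−m')=0 and min(l+m,l−m')=1 give 2 terms
  k=0: (−1)^0·6.0000/(6)·0.9994^4·0.0333^0 = +0.997789
  k=1: (−1)^1·6.0000/(2)·0.9994^2·0.0333^2 = -0.003315
d^2_{1,1}(0.0665) = +0.997789 -0.003315 = +0.994473
|D^2_{1,1}|² = |d^2_{1,1}(β)|² = (+0.994473)² = 0.988978 (the z-rotation phases have unit modulus)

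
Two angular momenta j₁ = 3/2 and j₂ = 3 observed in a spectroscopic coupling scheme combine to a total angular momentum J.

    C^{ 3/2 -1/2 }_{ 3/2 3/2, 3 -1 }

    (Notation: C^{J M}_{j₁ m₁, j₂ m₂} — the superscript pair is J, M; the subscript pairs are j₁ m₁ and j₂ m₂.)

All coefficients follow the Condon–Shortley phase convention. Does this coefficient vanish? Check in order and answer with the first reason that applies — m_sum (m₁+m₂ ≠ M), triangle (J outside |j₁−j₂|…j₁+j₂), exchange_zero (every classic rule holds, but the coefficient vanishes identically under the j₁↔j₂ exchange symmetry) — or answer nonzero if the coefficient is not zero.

m-sum: m₁+m₂ = 3/2+(-1) = 1/2, M = -1/2  ✗ ⇒ coefficient is 0

m_sum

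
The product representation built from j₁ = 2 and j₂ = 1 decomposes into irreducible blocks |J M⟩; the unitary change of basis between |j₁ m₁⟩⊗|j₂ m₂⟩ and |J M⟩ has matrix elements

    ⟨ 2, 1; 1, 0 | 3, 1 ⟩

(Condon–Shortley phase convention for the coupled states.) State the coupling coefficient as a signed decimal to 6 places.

+0.730297  (= +√(8/15))

√[7·0!4!2!/7! · 3!1!1!1!4!2!] = √(96/5)
  +(−1)^0/∏(0,0,1,1,3,1)! = 1/6  (running 1/6)
⟨..|..⟩ = √(96/5)·(1/6) = +0.730297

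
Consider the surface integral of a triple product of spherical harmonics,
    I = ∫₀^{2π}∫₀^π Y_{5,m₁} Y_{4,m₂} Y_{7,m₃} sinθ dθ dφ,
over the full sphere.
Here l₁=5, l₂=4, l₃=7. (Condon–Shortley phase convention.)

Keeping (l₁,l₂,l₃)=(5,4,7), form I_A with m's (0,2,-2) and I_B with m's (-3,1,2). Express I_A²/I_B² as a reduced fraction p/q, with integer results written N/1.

280/26569

l's match ⇒ only the (l;m) 3-j factors differ between A and B.
A: triangle coeff Δ(5,4,7) = 1/6126120; Σ_t [0,2]: t=0:+1/1036800 t=1:−1/69120 t=2:+1/69120 = 1/1036800; (3j)²=1/7293 [(5 4 7; 0 2 -2)], sign=-1
B: triangle coeff Δ(5,4,7) = 1/6126120; Σ_t [0,2]: t=0:+1/9676800 t=1:−1/241920 t=2:+1/103680 = 163/29030400; (3j)²=26569/2042040 [(5 4 7; -3 1 2)], sign=-1
I_A²/I_B² = (1/7293)/(26569/2042040) = 280/26569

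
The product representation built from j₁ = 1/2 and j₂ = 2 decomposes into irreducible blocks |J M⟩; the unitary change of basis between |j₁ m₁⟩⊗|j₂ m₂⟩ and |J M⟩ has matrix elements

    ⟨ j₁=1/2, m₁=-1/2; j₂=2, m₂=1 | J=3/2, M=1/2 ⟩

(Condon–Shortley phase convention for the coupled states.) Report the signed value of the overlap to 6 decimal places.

triangle: 1!·0!·3!/5! = 6/120
(j±m)!: 0!·1!·3!·1!·2!·1! = 12
prefactor² = (2J+1)·Δ·N² = 12/5
  k=1: −1/(1!·0!·0!·2!·0!·1!) = -1/2
Σ = -1/2  ⇒  CG² = 12/5·(-1/2)² = 3/5
CG = −√(3/5) = -0.774597

-0.774597  (= −√(3/5))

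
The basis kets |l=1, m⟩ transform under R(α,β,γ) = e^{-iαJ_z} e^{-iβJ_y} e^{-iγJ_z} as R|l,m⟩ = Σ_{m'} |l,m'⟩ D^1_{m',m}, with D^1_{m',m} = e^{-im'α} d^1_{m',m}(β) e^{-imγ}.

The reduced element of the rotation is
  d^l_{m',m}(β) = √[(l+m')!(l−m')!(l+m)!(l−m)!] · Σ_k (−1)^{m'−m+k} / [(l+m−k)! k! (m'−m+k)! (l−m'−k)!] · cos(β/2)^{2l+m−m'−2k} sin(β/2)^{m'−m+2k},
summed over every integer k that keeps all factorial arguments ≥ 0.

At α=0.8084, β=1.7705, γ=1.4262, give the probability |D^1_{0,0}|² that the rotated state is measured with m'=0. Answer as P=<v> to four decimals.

Split into d^1_{0,0}(β=1.7705) × two z-phases.
With c≡cos(β/2)=0.633096 and s≡sin(β/2)=0.774073, N=[1·1·1·1]^{1/2}=1.000000
Admissible k: 0..1 (factorial args all ≥0)
  k=0: (−1)^0·1.0000/(1)·0.6331^2·0.7741^0 = +0.400811
  k=1: (−1)^1·1.0000/(1)·0.6331^0·0.7741^2 = -0.599189
d^1_{0,0}(1.7705) = +0.400811 -0.599189 = -0.198379
|D^1_{0,0}|² = |d^1_{0,0}(β)|² = (-0.198379)² = 0.039354 (the z-rotation phases have unit modulus)

P=0.0394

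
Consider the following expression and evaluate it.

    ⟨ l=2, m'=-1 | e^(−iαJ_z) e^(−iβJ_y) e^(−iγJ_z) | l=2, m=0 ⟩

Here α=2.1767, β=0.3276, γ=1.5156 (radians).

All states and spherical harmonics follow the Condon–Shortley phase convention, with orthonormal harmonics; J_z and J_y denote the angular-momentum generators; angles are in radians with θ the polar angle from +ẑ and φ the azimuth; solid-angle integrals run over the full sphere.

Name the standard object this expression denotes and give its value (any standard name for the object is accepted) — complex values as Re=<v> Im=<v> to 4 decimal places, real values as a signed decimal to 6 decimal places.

Wigner D-matrix element, Re=-0.2125 Im=0.3067

This is a Wigner D-matrix element — the rotation-matrix element ⟨l m'| R(α,β,γ) |l m⟩ in the angular-momentum basis.
D^2_{-1,0}(2.1767,0.3276,1.5156) = e^{-i·-1·2.1767}·d^2_{-1,0}(0.3276)·e^{-i·0·1.5156}. Compute d first:
c=cos(0.327600/2)=0.986615, s=sin(0.327600/2)=0.163069; N=√[1·6·2·2]=4.898979
Admissible k: 1..2 (factorial args all ≥0)
  k=1: (−1)^0·4.8990/(2)·0.9866^3·0.1631^1 = +0.383609
  k=2: (−1)^1·4.8990/(2)·0.9866^1·0.1631^3 = -0.010479
d^2_{-1,0}(0.3276) = +0.383609 -0.010479 = +0.373129
Phases: e^{-i·(-1)·2.1767}=-0.569505+0.821988i, e^{-i·(0)·1.5156}=+1.000000+0.000000i ⇒ D=-0.212499+0.306708i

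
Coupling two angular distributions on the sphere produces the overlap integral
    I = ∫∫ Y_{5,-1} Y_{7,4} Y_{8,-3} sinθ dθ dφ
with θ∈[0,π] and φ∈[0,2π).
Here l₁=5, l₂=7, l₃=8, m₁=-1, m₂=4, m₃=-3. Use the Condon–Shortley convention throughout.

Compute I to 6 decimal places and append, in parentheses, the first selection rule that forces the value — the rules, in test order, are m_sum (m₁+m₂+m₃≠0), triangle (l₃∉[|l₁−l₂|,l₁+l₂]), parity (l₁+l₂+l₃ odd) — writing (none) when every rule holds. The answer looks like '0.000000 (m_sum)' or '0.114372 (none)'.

0.095870 (none)

Checks pass: Σm=0; 20 even; l₃=8∈[2,12].
(2·5+1)(2·7+1)(2·8+1) = 2805
Δ: 4! 6! 10! / 21! → 1/814773960
sum: t=0:+1/87091200 t=1:−1/4976640 t=2:+1/2073600 t=3:−1/4976640 t=4:+1/87091200 = 1/9676800
3j²(5 7 8; 0 0 0) = Δ·Π!·Σ² = 360/46189  (sign +1)
sum: t=1:−1/2612736000 t=2:+1/69672960 t=3:−1/17418240 t=4:+1/34836480 = -11/746496000
3j²(5 7 8; -1 4 -3) = Δ·Π!·Σ² = 1331/251940  (sign +1)
combine: 4πI² = 2805·360/46189·1331/251940 = 119790/1037153
take √, sign +1: I = 0.09587027
No selection rule forces the value: the integral is nonzero (none).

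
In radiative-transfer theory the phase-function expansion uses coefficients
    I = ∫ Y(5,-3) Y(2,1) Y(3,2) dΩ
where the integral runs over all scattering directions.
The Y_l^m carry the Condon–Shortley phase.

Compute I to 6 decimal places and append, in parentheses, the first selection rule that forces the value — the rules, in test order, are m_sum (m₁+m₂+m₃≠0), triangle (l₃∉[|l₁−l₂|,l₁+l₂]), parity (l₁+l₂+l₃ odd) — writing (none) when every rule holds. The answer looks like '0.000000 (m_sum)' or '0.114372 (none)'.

-0.253584 (none)

Rules hold: Σm=0, L=10 even, 3≤3≤7.
N = 11·5·7 = 385
Δ = 4!·6!·0!/11! = 1/2310
Racah Σ t=2..2: t=2:+1/144 = 1/144
⇒ 3j(5 2 3; 0 0 0)² = 10/231, sgn -1
Racah Σ t=3..3: t=3:−1/720 = -1/720
⇒ 3j(5 2 3; -3 1 2)² = 8/165, sgn +1
4πI² = N·(3j₀)²·(3jₘ)² = 80/99
I = -1·√(0.808081/4π) = -0.25358436
No selection rule forces the value: the integral is nonzero (none).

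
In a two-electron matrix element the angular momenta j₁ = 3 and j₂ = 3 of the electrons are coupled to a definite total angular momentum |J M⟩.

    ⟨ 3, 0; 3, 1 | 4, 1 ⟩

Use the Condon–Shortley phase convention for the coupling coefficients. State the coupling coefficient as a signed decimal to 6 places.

−√(15/154) = -0.312094

triangle: 2!×4!×4!/11! = 1152/39916800
(j±m)!: 3!×3!×4!×2!×5!×3! = 1244160
prefactor² = (2J+1)×Δ×N² = 124416/385
  k=0: +1/(0!×2!×3!×4!×1!×0!) = 1/288
  k=1: −1/(1!×1!×2!×3!×2!×1!) = -1/24
  k=2: +1/(2!×0!×1!×2!×3!×2!) = 1/48
Σ = -5/288  ⇒  CG² = 124416/385×(-5/288)² = 15/154
CG = −√(15/154) = -0.312094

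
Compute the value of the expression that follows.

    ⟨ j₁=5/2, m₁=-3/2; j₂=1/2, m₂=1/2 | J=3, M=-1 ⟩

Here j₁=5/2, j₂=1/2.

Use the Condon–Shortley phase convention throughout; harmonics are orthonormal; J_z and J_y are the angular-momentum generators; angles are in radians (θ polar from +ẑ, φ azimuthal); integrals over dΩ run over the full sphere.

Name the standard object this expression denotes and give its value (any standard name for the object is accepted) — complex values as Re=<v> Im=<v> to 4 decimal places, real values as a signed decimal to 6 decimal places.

This is a Clebsch–Gordan (vector-coupling) coefficient.
√[7·0!5!1!/7! · 1!4!1!0!2!4!] = √(192)
  +(−1)^0/∏(0,0,4,1,1,0)! = 1/24  (running 1/24)
⟨..|..⟩ = √(192)·(1/24) = +0.577350

Clebsch–Gordan coefficient, +√(1/3) ≈ +0.577350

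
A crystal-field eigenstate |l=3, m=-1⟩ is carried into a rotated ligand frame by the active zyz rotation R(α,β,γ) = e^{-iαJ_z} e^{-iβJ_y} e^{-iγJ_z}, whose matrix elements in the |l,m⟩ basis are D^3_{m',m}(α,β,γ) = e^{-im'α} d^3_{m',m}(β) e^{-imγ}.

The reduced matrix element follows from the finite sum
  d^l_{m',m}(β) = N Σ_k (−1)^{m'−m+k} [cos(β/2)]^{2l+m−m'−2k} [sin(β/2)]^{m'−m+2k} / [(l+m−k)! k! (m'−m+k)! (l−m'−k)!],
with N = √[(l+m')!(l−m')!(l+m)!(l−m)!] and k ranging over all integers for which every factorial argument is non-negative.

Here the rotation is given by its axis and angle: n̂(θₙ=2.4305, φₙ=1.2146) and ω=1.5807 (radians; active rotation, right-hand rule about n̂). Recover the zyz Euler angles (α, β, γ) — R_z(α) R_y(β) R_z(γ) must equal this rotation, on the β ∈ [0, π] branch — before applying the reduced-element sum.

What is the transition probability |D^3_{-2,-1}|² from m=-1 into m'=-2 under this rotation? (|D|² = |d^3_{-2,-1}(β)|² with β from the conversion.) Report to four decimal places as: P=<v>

P=0.1309

Axis–angle → zyz. n̂ = (sinθₙcosφₙ, sinθₙsinφₙ, cosθₙ) = (+0.227591, +0.611694, -0.757649), ω = 1.5807.
R = I cosω + sinω [n̂]ₓ + (1−cosω) n̂n̂ᵀ gives
  R = [+0.042407, +0.898207, +0.437523; -0.617017, +0.367972, -0.695619; -0.785806, -0.240460, +0.569814]
β = atan2(√(R₁₃²+R₂₃²), R₃₃) = 0.964517; α = atan2(R₂₃, R₁₃) mod 2π = 5.273837; γ = atan2(R₃₂, −R₃₁) mod 2π = 5.986230
First d^3_{-2,-1}(β=0.9645), then the phase factors e^{-i(-2)α} and e^{-i(-1)γ}:
Half-angle: c=0.885950, s=0.463781. N=√(1·120·2·24)=75.894664
k∈{1,2} keeps every argument non-negative
  k=1: (−1)^0·75.8947/(24)·0.8859^5·0.4638^1 = +0.800495
  k=2: (−1)^1·75.8947/(12)·0.8859^3·0.4638^3 = -0.438730
d^3_{-2,-1}(0.9645) = +0.800495 -0.438730 = +0.361765
|D^3_{-2,-1}|² = |d^3_{-2,-1}(β)|² = (+0.361765)² = 0.130874 (the z-rotation phases have unit modulus)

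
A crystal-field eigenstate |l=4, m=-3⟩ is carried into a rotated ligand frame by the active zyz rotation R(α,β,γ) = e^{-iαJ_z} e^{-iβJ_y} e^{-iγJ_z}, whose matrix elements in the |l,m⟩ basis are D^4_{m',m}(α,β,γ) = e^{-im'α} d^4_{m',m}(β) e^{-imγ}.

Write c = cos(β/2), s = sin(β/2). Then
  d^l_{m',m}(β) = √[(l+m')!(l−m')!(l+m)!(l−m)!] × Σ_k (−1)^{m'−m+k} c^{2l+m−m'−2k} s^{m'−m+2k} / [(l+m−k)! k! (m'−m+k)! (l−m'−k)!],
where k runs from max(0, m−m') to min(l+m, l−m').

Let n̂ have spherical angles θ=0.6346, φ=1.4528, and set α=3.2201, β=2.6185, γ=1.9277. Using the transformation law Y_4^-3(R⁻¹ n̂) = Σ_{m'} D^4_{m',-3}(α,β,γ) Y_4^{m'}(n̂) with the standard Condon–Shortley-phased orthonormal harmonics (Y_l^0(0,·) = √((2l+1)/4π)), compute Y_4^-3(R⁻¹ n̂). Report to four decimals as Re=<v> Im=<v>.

Re=-0.2143 Im=0.1575

Need the full column D^4_{m',-3} for m'=−4..4 at α=3.2201, β=2.6185, γ=1.9277.
cos(β/2)=0.258575, sin(β/2)=0.965991
d^4_{-4,-3}: single k=1 term ⇒ +0.000211;  D = +0.000208-0.000039i
d^4_{-3,-3}: k∈[0..1] ⇒ +0.000020 -0.001952 = -0.001932;  D = +0.001865-0.000505i
d^4_{-2,-3}: k∈[0..1] ⇒ -0.000279 +0.011696 = +0.011417;  D = +0.010751-0.003840i
d^4_{-1,-3}: k∈[0..1] ⇒ +0.002214 -0.051494 = -0.049280;  D = +0.044965-0.020165i
d^4_{0,-3}: k∈[0..1] ⇒ -0.012329 +0.172063 = +0.159734;  D = +0.140174-0.076593i
d^4_{1,-3}: k∈[0..1] ⇒ +0.051494 -0.431202 = -0.379709;  D = +0.317905-0.207642i
d^4_{2,-3}: k∈[0..1] ⇒ -0.163233 +0.759386 = +0.596152;  D = +0.472014-0.364144i
d^4_{3,-3}: k∈[0..1] ⇒ +0.380285 -0.758203 = -0.377918;  D = +0.280198-0.253598i
d^4_{4,-3}: single k=0 term ⇒ -0.574042;  D = -0.394087+0.417396i
Y_4^{m'}(θ=0.6346,φ=1.4528) and Σ D·Y over m':
  (+0.0002-0.0000i)·(+0.0487+0.0249i)  (+0.0019-0.0005i)·(-0.0728+0.1970i)  (+0.0108-0.0038i)·(-0.4046-0.0973i)  (+0.0450-0.0202i)·(+0.0409-0.3453i)  (+0.1402-0.0766i)·(-0.1836+0.0000i)  (+0.3179-0.2076i)·(-0.0409-0.3453i)  (+0.4720-0.3641i)·(-0.4046+0.0973i)  (+0.2802-0.2536i)·(+0.0728+0.1970i)  (-0.3941+0.4174i)·(+0.0487-0.0249i)
Y_4^-3(R⁻¹ n̂) = -0.214343+0.157476i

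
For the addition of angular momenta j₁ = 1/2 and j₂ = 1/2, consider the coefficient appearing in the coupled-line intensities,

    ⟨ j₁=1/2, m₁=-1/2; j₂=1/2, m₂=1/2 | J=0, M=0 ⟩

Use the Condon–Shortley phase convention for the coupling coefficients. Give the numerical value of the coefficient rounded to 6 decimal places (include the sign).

j₁+j₂−J=1  J+j₁−j₂=0  J−j₁+j₂=0  j₁+j₂+J+1=2
(j₁±m₁, j₂±m₂, J±M) = (0,1,1,0,0,0)
P² = 1/2
sum k=1..1:
  [1] −1/1 = -1
S = -1
C² = P²·S² = 1/2 ; C = -0.707107

−√(1/2) = -0.707107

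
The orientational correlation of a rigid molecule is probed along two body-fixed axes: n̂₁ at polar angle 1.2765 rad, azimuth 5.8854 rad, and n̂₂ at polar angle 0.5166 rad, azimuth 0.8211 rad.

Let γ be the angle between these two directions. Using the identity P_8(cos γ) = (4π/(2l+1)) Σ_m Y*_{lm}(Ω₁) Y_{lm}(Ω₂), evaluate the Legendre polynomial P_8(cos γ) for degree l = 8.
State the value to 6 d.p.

Expand P_8 via completeness: Σ_{m} conj(Y_{8,m}) at Ω₁ times Y_{8,m} at Ω₂ —
  [-8]  conj(Y_{8,-8})(Ω₁) = (-0.362350, 0.014752) ; Y_{8,-8}(Ω₂) = (0.001752, -0.000514) ; Δ = (-0.000627, 0.000212)
  [-7]  conj(Y_{8,-7})(Ω₁) = (-0.411937, -0.153690) ; Y_{8,-7}(Ω₂) = (0.011057, 0.006560) ; Δ = (-0.003547, -0.004402)
  [-6]  conj(Y_{8,-6})(Ω₁) = (-0.055199, -0.051929) ; Y_{8,-6}(Ω₂) = (0.012014, 0.055226) ; Δ = (0.002205, -0.003672)
  [-5]  conj(Y_{8,-5})(Ω₁) = (0.133615, 0.300710) ; Y_{8,-5}(Ω₂) = (-0.098870, 0.142403) ; Δ = (-0.056033, -0.010704)
  [-4]  conj(Y_{8,-4})(Ω₁) = (0.004199, 0.206378) ; Y_{8,-4}(Ω₂) = (-0.368626, 0.053003) ; Δ = (-0.012487, -0.075854)
  [-3]  conj(Y_{8,-3})(Ω₁) = (0.089084, -0.224705) ; Y_{8,-3}(Ω₂) = (-0.401556, -0.323590) ; Δ = (-0.108485, 0.061405)
  [-2]  conj(Y_{8,-2})(Ω₁) = (0.175616, -0.179226) ; Y_{8,-2}(Ω₂) = (-0.022502, -0.314604) ; Δ = (-0.060337, -0.051216)
  [-1]  conj(Y_{8,-1})(Ω₁) = (-0.182864, 0.076837) ; Y_{8,-1}(Ω₂) = (-0.160340, 0.172218) ; Δ = (0.016088, -0.043812)
  [+0]  conj(Y_{8,0})(Ω₁) = (-0.261585, -0.000000) ; Y_{8,0}(Ω₂) = (-0.408630, 0.000000) ; Δ = (0.106891, 0.000000)
  [+1]  conj(Y_{8,1})(Ω₁) = (0.182864, 0.076837) ; Y_{8,1}(Ω₂) = (0.160340, 0.172218) ; Δ = (0.016088, 0.043812)
  [+2]  conj(Y_{8,2})(Ω₁) = (0.175616, 0.179226) ; Y_{8,2}(Ω₂) = (-0.022502, 0.314604) ; Δ = (-0.060337, 0.051216)
  [+3]  conj(Y_{8,3})(Ω₁) = (-0.089084, -0.224705) ; Y_{8,3}(Ω₂) = (0.401556, -0.323590) ; Δ = (-0.108485, -0.061405)
  [+4]  conj(Y_{8,4})(Ω₁) = (0.004199, -0.206378) ; Y_{8,4}(Ω₂) = (-0.368626, -0.053003) ; Δ = (-0.012487, 0.075854)
  [+5]  conj(Y_{8,5})(Ω₁) = (-0.133615, 0.300710) ; Y_{8,5}(Ω₂) = (0.098870, 0.142403) ; Δ = (-0.056033, 0.010704)
  [+6]  conj(Y_{8,6})(Ω₁) = (-0.055199, 0.051929) ; Y_{8,6}(Ω₂) = (0.012014, -0.055226) ; Δ = (0.002205, 0.003672)
  [+7]  conj(Y_{8,7})(Ω₁) = (0.411937, -0.153690) ; Y_{8,7}(Ω₂) = (-0.011057, 0.006560) ; Δ = (-0.003547, 0.004402)
  [+8]  conj(Y_{8,8})(Ω₁) = (-0.362350, -0.014752) ; Y_{8,8}(Ω₂) = (0.001752, 0.000514) ; Δ = (-0.000627, -0.000212)
Total Σ_m = (-0.339553, 0.000000). Multiply by 0.739198: (-0.250997, 0.000000). P_8(cos γ) = -0.250997

-0.250997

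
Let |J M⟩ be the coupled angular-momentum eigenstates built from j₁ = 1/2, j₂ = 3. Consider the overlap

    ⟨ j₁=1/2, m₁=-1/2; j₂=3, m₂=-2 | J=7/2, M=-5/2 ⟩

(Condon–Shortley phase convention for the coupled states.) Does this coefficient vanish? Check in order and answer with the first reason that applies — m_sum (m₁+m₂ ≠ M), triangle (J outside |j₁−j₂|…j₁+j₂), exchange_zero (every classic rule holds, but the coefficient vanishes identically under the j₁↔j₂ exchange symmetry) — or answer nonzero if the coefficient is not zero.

nonzero

m-sum: m₁+m₂ = -1/2+(-2) = -5/2, M = -5/2  ✓
triangle: |j₁−j₂| = 5/2 ≤ J = 7/2 ≤ j₁+j₂ = 7/2  ✓
exchange: j₁≠j₂ or m₁≠m₂ — the exchange symmetry imposes no constraint here
value check: CG = +√(6/7) = +0.925820 ≠ 0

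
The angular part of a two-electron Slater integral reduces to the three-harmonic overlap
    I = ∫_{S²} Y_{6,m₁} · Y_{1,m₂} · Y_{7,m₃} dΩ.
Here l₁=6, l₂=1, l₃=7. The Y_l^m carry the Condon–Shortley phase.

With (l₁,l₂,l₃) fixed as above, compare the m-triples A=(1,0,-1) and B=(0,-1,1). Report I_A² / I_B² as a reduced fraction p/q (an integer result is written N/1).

Same 6,1,7: normalisation and zero-m 3j drop out of the ratio.
A: Δ: 0! 12! 2! / 15! → 1/1365; sum: t=0:+1/604800 = 1/604800; 3j²(6 1 7; 1 0 -1) = Δ·Π!·Σ² = 16/455  (sign +1)
B: Δ: 0! 12! 2! / 15! → 1/1365; sum: t=0:+1/1036800 = 1/1036800; 3j²(6 1 7; 0 -1 1) = Δ·Π!·Σ² = 4/195  (sign +1)
I_A²/I_B² = (16/455)/(4/195) = 12/7

12/7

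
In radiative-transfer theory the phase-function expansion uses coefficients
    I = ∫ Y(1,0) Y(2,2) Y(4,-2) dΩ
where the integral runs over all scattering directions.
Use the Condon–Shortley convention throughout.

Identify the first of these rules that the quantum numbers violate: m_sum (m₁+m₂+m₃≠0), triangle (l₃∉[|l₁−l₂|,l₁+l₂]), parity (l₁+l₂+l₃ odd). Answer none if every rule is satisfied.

m₁+m₂+m₃ = 0 + 2 − 2 = 0  ✓
triangle: need |l₁−l₂| ≤ l₃ ≤ l₁+l₂ = [1,3]; l₃=4 is outside  ✗
parity: l₁+l₂+l₃ = 7 is odd

triangle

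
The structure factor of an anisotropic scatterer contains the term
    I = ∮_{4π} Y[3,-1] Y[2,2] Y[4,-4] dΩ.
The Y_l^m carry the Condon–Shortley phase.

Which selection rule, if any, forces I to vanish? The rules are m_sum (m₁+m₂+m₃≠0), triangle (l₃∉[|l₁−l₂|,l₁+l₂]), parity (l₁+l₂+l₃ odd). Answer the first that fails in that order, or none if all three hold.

m_sum

Σmᵢ = -3  ✗
l₃∈[|l₁−l₂|,l₁+l₂]=[1,5], have l₃=4
Σlᵢ = 9 ⇒ odd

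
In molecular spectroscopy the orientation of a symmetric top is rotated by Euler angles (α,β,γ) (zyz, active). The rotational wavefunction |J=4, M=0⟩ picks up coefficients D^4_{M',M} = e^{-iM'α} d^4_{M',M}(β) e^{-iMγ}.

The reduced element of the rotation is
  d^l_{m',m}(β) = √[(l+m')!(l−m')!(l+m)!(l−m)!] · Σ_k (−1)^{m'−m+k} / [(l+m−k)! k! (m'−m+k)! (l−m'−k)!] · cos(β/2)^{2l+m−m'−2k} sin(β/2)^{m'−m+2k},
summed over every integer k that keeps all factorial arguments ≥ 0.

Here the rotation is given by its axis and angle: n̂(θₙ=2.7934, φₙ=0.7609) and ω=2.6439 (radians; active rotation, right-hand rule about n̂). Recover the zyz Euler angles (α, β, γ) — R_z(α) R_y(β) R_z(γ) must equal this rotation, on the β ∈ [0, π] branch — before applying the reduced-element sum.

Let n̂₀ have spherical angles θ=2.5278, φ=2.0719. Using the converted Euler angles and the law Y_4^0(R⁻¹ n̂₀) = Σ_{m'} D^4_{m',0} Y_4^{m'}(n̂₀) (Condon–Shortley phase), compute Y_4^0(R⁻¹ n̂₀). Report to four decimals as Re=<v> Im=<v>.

Re=-0.1470 Im=0.0000

Axis–angle → zyz. n̂ = (sinθₙcosφₙ, sinθₙsinφₙ, cosθₙ) = (+0.247102, +0.235282, -0.939991), ω = 2.6439.
R = I cosω + sinω [n̂]ₓ + (1−cosω) n̂n̂ᵀ gives
  R = [-0.763975, +0.557975, -0.324046; -0.339527, -0.774687, -0.533462; -0.548693, -0.297530, +0.781289]
β = atan2(√(R₁₃²+R₂₃²), R₃₃) = 0.674068; α = atan2(R₂₃, R₁₃) mod 2π = 4.166518; γ = atan2(R₃₂, −R₃₁) mod 2π = 5.786310
Need the full column D^4_{m',0} for m'=−4..4 at α=4.1665, β=0.6741, γ=5.7863.
cos(β/2)=0.943740, sin(β/2)=0.330690
d^4_{-4,0}: single k=4 term ⇒ +0.079367;  D = -0.045642-0.064930i
d^4_{-3,0}: k∈[3..4] ⇒ +0.320322 -0.039330 = +0.280992;  D = +0.280365-0.018761i
d^4_{-2,0}: k∈[2..4] ⇒ +0.732952 -0.239983 +0.011050 = +0.504018;  D = -0.232322+0.447282i
d^4_{-1,0}: k∈[1..4] ⇒ +0.986054 -0.726421 +0.089192 -0.001825 = +0.346999;  D = -0.180149-0.296572i
d^4_{0,0}: k∈[0..4] ⇒ +0.629242 -1.236158 +0.341502 -0.018636 +0.000143 = -0.283907;  D = -0.283907+0.000000i
d^4_{1,0}: k∈[0..3] ⇒ -0.986054 +0.726421 -0.089192 +0.001825 = -0.346999;  D = +0.180149-0.296572i
d^4_{2,0}: k∈[0..2] ⇒ +0.732952 -0.239983 +0.011050 = +0.504018;  D = -0.232322-0.447282i
d^4_{3,0}: k∈[0..1] ⇒ -0.320322 +0.039330 = -0.280992;  D = -0.280365-0.018761i
d^4_{4,0}: single k=0 term ⇒ +0.079367;  D = -0.045642+0.064930i
Y_4^{m'}(θ=2.5278,φ=2.0719) and Σ D·Y over m':
  (-0.0456-0.0649i)·(-0.0205-0.0442i)  (+0.2804-0.0188i)·(-0.1951-0.0132i)  (-0.2323+0.4473i)·(-0.2198+0.3439i)  (-0.1801-0.2966i)·(+0.1795+0.3278i)  (-0.2839+0.0000i)·(-0.1500+0.0000i)  (+0.1801-0.2966i)·(-0.1795+0.3278i)  (-0.2323-0.4473i)·(-0.2198-0.3439i)  (-0.2804-0.0188i)·(+0.1951-0.0132i)  (-0.0456+0.0649i)·(-0.0205+0.0442i)
Y_4^0(R⁻¹ n̂) = -0.146983-0.000000i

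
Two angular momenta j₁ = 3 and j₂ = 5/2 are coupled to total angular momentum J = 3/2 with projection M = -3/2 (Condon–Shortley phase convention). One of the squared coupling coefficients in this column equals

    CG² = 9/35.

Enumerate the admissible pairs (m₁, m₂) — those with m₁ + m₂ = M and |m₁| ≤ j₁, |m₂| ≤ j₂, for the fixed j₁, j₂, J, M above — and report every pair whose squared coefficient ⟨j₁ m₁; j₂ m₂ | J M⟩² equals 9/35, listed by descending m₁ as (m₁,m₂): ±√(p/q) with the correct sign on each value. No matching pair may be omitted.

Admissible pairs with m₁+m₂ = M = -3/2: (-3,3/2), (-2,1/2), (-1,-1/2), (0,-3/2), (1,-5/2)
  (m₁,m₂)=(1,-5/2): CG² = 1/14, CG = +√(1/14)
  (m₁,m₂)=(0,-3/2): CG² = 6/35, CG = −√(6/35)
  (m₁,m₂)=(-1,-1/2): CG² = 9/35, CG = +√(9/35)   ← matches the target
  (m₁,m₂)=(-2,1/2): CG² = 2/7, CG = −√(2/7)
  (m₁,m₂)=(-3,3/2): CG² = 3/14, CG = +√(3/14)
Pairs with CG² = 9/35: (-1,-1/2): +√(9/35)

(-1,-1/2): +√(9/35)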